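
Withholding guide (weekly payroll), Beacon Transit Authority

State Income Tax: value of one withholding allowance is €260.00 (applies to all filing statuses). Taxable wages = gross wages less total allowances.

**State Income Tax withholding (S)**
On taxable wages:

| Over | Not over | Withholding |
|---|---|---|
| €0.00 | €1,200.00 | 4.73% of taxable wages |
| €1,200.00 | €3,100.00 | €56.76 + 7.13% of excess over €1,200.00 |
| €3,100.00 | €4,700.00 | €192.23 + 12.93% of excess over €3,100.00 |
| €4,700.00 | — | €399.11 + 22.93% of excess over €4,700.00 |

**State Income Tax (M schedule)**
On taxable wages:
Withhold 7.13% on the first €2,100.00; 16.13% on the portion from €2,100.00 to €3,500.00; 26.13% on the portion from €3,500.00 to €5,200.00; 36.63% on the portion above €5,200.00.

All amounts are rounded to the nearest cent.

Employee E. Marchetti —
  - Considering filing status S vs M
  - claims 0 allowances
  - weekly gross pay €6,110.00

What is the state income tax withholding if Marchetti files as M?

€1,153.09

State Income Tax (M): taxable = €6,110.00
  €819.76 + 36.63% × (€6,110.00 − €5,200.00) = €819.76 + 36.63% × €910.00 = €1,153.09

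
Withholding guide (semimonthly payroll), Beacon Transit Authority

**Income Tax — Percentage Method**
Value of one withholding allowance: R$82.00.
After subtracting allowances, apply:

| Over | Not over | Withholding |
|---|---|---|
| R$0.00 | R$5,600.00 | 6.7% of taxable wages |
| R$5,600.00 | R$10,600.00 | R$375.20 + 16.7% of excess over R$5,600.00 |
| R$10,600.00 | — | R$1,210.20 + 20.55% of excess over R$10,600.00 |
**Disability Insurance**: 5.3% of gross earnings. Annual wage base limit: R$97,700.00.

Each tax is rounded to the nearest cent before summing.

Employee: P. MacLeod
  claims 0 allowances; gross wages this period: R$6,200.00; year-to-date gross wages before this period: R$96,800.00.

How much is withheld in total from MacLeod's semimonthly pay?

R$523.10

Income Tax: taxable = R$6,200.00
  R$375.20 + 16.7% × (R$6,200.00 − R$5,600.00) = R$375.20 + 16.7% × R$600.00 = R$475.40
Disability Insurance: cap R$97,700.00 − YTD R$96,800.00 = R$900.00 subject; 5.3% × R$900.00 = R$47.70
Total: R$475.40 + R$47.70 = R$523.10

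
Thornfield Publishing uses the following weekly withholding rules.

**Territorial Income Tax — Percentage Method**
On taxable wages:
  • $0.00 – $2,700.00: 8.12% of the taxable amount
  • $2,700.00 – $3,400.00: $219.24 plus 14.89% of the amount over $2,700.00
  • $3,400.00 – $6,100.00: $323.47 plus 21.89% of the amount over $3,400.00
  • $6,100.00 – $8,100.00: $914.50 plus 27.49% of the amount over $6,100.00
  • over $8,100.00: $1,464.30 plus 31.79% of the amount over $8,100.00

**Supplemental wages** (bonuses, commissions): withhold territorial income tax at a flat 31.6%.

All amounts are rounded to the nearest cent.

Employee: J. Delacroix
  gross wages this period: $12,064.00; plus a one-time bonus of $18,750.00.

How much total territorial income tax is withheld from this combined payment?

$8,649.46

Territorial Income Tax: taxable = $12,064.00
  $1,464.30 + 31.79% × ($12,064.00 − $8,100.00) = $1,464.30 + 31.79% × $3,964.00 = $2,724.46
Supplemental (31.6% flat on bonus): 31.6% × $18,750.00 = $5,925.00
Total territorial income tax: $2,724.46 + $5,925.00 = $8,649.46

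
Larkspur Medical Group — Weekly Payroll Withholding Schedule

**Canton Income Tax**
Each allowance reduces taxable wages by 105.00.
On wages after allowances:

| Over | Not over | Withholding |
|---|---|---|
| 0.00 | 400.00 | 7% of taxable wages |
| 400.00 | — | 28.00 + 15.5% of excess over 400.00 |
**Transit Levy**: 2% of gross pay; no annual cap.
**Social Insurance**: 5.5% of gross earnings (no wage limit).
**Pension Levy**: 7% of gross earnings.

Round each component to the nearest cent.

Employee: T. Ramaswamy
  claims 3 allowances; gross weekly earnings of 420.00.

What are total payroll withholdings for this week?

68.25

Canton Income Tax: taxable = 420.00 − 3×105.00 = 105.00
  7% × 105.00 = 7.35
Transit Levy: 2% × 420.00 = 8.40
Social Insurance: 5.5% × 420.00 = 23.10
Pension Levy: 7% × 420.00 = 29.40
Total: 7.35 + 8.40 + 23.10 + 29.40 = 68.25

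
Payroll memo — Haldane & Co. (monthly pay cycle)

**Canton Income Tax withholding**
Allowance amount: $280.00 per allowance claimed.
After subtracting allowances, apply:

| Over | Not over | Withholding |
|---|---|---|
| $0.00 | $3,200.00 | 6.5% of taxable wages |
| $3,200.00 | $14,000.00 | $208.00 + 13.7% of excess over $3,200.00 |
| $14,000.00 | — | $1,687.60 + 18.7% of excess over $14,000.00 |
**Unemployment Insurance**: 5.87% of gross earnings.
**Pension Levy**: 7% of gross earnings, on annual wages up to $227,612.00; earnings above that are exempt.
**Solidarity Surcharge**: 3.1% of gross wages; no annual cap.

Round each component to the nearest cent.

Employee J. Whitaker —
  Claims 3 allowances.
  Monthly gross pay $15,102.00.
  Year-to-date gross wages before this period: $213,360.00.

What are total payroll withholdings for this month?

$4,088.88

Canton Income Tax: taxable = $15,102.00 − 3×$280.00 = $14,262.00
  $1,687.60 + 18.7% × ($14,262.00 − $14,000.00) = $1,687.60 + 18.7% × $262.00 = $1,736.59
Unemployment Insurance: 5.87% × $15,102.00 = $886.49
Pension Levy: cap $227,612.00 − YTD $213,360.00 = $14,252.00 subject; 7% × $14,252.00 = $997.64
Solidarity Surcharge: 3.1% × $15,102.00 = $468.16
Total: $1,736.59 + $886.49 + $997.64 + $468.16 = $4,088.88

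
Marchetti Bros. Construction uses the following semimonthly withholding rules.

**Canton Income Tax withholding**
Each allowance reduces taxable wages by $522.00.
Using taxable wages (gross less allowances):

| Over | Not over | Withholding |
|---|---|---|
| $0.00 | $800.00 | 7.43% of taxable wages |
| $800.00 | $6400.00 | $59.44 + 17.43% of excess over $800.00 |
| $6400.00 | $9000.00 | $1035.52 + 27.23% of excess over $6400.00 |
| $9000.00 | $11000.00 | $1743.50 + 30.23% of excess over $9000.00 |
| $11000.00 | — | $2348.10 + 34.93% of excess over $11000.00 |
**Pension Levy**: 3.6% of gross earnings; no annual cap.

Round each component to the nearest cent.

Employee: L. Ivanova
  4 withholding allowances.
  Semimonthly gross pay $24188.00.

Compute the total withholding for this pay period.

$7096.10

Canton Income Tax: taxable = $24188.00 − 4×$522.00 = $22100.00
  $2348.10 + 34.93% × ($22100.00 − $11000.00) = $2348.10 + 34.93% × $11100.00 = $6225.33
Pension Levy: 3.6% × $24188.00 = $870.77
Total: $6225.33 + $870.77 = $7096.10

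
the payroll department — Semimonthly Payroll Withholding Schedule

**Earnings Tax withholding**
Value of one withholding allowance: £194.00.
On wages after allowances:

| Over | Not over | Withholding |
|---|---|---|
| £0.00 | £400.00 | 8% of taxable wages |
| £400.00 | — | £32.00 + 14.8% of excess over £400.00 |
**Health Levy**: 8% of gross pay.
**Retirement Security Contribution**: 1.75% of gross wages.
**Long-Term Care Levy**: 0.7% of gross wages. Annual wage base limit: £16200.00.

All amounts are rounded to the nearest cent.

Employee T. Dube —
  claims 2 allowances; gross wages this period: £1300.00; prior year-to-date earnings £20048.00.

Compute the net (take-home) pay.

£1065.47

Earnings Tax: taxable = £1300.00 − 2×£194.00 = £912.00
  £32.00 + 14.8% × (£912.00 − £400.00) = £32.00 + 14.8% × £512.00 = £107.78
Health Levy: 8% × £1300.00 = £104.00
Retirement Security Contribution: 1.75% × £1300.00 = £22.75
Long-Term Care Levy: YTD £20048.00 ≥ cap £16200.00 → £0.00
Total withheld: £107.78 + £104.00 + £22.75 + £0.00 = £234.53
Net pay: £1300.00 − £234.53 = £1065.47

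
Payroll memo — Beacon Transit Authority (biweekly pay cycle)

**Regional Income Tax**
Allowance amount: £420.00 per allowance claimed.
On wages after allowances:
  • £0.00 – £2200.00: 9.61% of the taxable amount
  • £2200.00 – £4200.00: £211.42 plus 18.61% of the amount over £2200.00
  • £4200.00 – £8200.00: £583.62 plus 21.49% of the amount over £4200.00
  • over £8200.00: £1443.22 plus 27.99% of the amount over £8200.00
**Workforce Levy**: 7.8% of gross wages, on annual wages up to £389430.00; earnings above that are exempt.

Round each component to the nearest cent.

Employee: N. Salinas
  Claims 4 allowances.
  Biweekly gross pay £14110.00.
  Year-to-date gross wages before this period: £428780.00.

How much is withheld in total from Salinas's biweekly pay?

Regional Income Tax: taxable = £14110.00 − 4×£420.00 = £12430.00
  £1443.22 + 27.99% × (£12430.00 − £8200.00) = £1443.22 + 27.99% × £4230.00 = £2627.20
Workforce Levy: YTD £428780.00 ≥ cap £389430.00 → £0.00
Total: £2627.20 + £0.00 = £2627.20

£2627.20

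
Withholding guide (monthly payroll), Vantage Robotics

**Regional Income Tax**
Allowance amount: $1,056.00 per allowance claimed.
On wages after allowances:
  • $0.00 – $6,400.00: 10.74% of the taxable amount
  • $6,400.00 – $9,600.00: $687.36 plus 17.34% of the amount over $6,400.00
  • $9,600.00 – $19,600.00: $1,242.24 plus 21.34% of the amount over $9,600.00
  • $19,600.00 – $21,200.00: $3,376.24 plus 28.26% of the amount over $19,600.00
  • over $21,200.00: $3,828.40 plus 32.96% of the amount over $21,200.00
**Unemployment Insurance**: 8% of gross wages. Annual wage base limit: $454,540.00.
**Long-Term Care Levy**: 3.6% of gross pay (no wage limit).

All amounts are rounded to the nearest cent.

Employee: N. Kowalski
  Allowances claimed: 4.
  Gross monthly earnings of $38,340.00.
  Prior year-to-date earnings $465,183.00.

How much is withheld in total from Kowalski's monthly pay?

$9,465.75

Regional Income Tax: taxable = $38,340.00 − 4×$1,056.00 = $34,116.00
  $3,828.40 + 32.96% × ($34,116.00 − $21,200.00) = $3,828.40 + 32.96% × $12,916.00 = $8,085.51
Unemployment Insurance: YTD $465,183.00 ≥ cap $454,540.00 → $0.00
Long-Term Care Levy: 3.6% × $38,340.00 = $1,380.24
Total: $8,085.51 + $0.00 + $1,380.24 = $9,465.75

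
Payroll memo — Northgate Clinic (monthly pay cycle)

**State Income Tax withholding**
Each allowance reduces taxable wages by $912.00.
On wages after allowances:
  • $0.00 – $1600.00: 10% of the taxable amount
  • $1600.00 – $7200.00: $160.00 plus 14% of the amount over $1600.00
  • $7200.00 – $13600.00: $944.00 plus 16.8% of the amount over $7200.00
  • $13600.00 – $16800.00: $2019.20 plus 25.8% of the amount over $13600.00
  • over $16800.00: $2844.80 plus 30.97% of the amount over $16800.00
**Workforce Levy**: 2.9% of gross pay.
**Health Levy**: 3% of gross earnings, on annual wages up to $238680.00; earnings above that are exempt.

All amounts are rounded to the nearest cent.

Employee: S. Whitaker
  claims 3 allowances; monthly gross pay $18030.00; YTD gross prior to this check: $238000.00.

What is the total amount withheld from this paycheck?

$2999.52

State Income Tax: taxable = $18030.00 − 3×$912.00 = $15294.00
  $2019.20 + 25.8% × ($15294.00 − $13600.00) = $2019.20 + 25.8% × $1694.00 = $2456.25
Workforce Levy: 2.9% × $18030.00 = $522.87
Health Levy: cap $238680.00 − YTD $238000.00 = $680.00 subject; 3% × $680.00 = $20.40
Total: $2456.25 + $522.87 + $20.40 = $2999.52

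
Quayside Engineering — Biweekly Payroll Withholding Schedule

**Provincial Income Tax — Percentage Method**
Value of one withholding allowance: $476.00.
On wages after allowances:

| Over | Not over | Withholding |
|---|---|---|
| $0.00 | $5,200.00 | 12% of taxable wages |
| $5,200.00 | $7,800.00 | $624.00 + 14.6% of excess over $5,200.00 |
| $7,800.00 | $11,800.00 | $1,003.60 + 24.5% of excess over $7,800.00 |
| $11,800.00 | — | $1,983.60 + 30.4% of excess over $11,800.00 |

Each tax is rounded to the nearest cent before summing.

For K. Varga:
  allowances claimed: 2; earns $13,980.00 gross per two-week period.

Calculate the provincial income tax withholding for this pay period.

$2,356.91

Provincial Income Tax: taxable = $13,980.00 − 2×$476.00 = $13,028.00
  $1,983.60 + 30.4% × ($13,028.00 − $11,800.00) = $1,983.60 + 30.4% × $1,228.00 = $2,356.91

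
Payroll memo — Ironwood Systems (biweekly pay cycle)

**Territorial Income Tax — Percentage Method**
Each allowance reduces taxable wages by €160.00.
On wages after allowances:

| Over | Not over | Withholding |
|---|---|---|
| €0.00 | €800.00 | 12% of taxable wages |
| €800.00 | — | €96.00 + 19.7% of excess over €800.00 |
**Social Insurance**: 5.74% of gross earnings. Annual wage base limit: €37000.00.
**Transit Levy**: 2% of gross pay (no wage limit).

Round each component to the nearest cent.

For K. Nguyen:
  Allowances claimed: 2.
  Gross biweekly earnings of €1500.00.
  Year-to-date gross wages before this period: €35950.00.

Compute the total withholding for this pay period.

€261.13

Territorial Income Tax: taxable = €1500.00 − 2×€160.00 = €1180.00
  €96.00 + 19.7% × (€1180.00 − €800.00) = €96.00 + 19.7% × €380.00 = €170.86
Social Insurance: cap €37000.00 − YTD €35950.00 = €1050.00 subject; 5.74% × €1050.00 = €60.27
Transit Levy: 2% × €1500.00 = €30.00
Total: €170.86 + €60.27 + €30.00 = €261.13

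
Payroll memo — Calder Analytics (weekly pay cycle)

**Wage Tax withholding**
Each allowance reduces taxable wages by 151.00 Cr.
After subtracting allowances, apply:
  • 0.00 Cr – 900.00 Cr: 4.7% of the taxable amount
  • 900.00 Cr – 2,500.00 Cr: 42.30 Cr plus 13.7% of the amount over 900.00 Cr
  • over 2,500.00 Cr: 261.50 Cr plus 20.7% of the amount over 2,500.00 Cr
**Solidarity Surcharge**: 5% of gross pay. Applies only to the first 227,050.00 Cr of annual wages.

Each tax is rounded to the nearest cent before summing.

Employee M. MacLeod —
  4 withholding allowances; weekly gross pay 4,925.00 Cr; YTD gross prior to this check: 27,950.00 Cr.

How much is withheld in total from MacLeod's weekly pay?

884.70 Cr

Wage Tax: taxable = 4,925.00 Cr − 4×151.00 Cr = 4,321.00 Cr
  261.50 Cr + 20.7% × (4,321.00 Cr − 2,500.00 Cr) = 261.50 Cr + 20.7% × 1,821.00 Cr = 638.45 Cr
Solidarity Surcharge: 5% × 4,925.00 Cr = 246.25 Cr
Total: 638.45 Cr + 246.25 Cr = 884.70 Cr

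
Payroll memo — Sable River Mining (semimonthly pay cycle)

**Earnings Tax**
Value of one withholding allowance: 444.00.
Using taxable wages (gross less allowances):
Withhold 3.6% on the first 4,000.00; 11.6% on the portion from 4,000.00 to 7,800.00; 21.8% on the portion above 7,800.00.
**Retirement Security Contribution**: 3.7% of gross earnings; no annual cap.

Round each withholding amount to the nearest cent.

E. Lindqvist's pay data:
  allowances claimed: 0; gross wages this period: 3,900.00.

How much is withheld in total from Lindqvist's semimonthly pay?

284.70

Earnings Tax: taxable = 3,900.00
  3.6% × 3,900.00 = 140.40
Retirement Security Contribution: 3.7% × 3,900.00 = 144.30
Total: 140.40 + 144.30 = 284.70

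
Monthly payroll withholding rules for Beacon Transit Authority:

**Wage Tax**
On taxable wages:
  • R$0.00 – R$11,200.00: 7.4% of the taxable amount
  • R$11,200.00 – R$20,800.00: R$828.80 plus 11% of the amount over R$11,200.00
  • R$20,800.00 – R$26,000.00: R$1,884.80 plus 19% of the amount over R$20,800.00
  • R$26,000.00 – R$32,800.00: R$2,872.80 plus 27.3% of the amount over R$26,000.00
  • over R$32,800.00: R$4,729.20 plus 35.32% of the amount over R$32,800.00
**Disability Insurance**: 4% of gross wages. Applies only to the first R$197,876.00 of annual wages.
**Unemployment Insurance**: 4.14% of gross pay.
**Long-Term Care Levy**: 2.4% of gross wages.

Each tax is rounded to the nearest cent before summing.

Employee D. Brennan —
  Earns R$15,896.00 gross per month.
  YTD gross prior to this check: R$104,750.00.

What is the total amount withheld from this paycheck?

Wage Tax: taxable = R$15,896.00
  R$828.80 + 11% × (R$15,896.00 − R$11,200.00) = R$828.80 + 11% × R$4,696.00 = R$1,345.36
Disability Insurance: 4% × R$15,896.00 = R$635.84
Unemployment Insurance: 4.14% × R$15,896.00 = R$658.09
Long-Term Care Levy: 2.4% × R$15,896.00 = R$381.50
Total: R$1,345.36 + R$635.84 + R$658.09 + R$381.50 = R$3,020.79

R$3,020.79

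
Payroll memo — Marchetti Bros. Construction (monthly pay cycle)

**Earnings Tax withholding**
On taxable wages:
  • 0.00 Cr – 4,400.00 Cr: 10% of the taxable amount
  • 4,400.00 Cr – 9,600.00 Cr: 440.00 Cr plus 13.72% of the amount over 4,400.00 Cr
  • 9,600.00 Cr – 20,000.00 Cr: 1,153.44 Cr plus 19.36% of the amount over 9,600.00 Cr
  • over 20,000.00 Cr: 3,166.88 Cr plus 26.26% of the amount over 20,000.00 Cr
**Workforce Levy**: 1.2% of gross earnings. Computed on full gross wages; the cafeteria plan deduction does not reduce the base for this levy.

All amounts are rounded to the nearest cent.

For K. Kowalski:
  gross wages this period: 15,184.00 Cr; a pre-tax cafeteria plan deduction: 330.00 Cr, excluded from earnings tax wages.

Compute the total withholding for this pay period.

Earnings Tax: taxable = 15,184.00 Cr − 330.00 Cr = 14,854.00 Cr
  1,153.44 Cr + 19.36% × (14,854.00 Cr − 9,600.00 Cr) = 1,153.44 Cr + 19.36% × 5,254.00 Cr = 2,170.61 Cr
Workforce Levy: 1.2% × 15,184.00 Cr = 182.21 Cr
Total: 2,170.61 Cr + 182.21 Cr = 2,352.82 Cr

2,352.82 Cr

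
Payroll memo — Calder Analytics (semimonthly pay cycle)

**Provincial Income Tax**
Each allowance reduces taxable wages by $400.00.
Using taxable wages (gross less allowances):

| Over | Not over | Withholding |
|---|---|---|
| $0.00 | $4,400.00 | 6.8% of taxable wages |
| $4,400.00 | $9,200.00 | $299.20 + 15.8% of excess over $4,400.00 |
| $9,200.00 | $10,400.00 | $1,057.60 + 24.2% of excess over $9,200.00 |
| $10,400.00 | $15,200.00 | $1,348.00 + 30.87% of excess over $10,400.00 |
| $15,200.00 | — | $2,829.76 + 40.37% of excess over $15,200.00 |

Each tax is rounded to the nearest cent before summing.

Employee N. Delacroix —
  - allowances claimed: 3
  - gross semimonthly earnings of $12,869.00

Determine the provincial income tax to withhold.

Provincial Income Tax: taxable = $12,869.00 − 3×$400.00 = $11,669.00
  $1,348.00 + 30.87% × ($11,669.00 − $10,400.00) = $1,348.00 + 30.87% × $1,269.00 = $1,739.74

$1,739.74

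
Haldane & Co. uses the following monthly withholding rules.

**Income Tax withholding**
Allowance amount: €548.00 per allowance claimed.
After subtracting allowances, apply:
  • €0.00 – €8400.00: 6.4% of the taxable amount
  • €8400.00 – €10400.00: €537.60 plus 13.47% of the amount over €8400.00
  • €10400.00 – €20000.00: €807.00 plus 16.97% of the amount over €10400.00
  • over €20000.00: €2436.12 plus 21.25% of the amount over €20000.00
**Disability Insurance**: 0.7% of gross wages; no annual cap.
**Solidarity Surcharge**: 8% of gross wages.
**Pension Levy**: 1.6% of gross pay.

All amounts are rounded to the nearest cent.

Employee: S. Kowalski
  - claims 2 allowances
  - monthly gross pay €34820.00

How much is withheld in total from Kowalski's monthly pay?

€8938.93

Income Tax: taxable = €34820.00 − 2×€548.00 = €33724.00
  €2436.12 + 21.25% × (€33724.00 − €20000.00) = €2436.12 + 21.25% × €13724.00 = €5352.47
Disability Insurance: 0.7% × €34820.00 = €243.74
Solidarity Surcharge: 8% × €34820.00 = €2785.60
Pension Levy: 1.6% × €34820.00 = €557.12
Total: €5352.47 + €243.74 + €2785.60 + €557.12 = €8938.93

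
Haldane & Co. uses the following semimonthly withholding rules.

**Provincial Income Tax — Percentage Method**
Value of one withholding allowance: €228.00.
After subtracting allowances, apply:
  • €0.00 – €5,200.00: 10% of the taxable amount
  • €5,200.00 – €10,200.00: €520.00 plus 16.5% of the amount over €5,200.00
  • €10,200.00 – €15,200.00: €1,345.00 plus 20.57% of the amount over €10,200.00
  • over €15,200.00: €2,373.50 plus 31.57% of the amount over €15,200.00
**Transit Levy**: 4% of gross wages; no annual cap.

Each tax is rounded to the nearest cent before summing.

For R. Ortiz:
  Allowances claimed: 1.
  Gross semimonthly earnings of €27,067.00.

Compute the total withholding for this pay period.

Provincial Income Tax: taxable = €27,067.00 − 1×€228.00 = €26,839.00
  €2,373.50 + 31.57% × (€26,839.00 − €15,200.00) = €2,373.50 + 31.57% × €11,639.00 = €6,047.93
Transit Levy: 4% × €27,067.00 = €1,082.68
Total: €6,047.93 + €1,082.68 = €7,130.61

€7,130.61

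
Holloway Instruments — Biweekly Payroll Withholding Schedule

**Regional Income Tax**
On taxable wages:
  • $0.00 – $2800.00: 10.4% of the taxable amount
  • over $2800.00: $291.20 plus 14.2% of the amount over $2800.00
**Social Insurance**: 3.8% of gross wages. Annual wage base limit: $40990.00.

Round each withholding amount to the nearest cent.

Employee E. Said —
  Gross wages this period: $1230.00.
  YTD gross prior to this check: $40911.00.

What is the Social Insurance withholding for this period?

Social Insurance: cap $40990.00 − YTD $40911.00 = $79.00 subject; 3.8% × $79.00 = $3.00

$3.00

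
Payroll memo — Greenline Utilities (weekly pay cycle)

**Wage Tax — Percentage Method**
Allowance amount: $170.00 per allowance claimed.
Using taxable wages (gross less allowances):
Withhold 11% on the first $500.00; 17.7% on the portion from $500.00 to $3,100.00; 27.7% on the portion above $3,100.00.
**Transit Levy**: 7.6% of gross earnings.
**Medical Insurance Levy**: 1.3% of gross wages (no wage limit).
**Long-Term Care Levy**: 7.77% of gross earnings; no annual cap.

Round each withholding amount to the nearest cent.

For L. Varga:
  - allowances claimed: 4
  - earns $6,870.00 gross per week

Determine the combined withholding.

$2,516.36

Wage Tax: taxable = $6,870.00 − 4×$170.00 = $6,190.00
  $515.20 + 27.7% × ($6,190.00 − $3,100.00) = $515.20 + 27.7% × $3,090.00 = $1,371.13
Transit Levy: 7.6% × $6,870.00 = $522.12
Medical Insurance Levy: 1.3% × $6,870.00 = $89.31
Long-Term Care Levy: 7.77% × $6,870.00 = $533.80
Total: $1,371.13 + $522.12 + $89.31 + $533.80 = $2,516.36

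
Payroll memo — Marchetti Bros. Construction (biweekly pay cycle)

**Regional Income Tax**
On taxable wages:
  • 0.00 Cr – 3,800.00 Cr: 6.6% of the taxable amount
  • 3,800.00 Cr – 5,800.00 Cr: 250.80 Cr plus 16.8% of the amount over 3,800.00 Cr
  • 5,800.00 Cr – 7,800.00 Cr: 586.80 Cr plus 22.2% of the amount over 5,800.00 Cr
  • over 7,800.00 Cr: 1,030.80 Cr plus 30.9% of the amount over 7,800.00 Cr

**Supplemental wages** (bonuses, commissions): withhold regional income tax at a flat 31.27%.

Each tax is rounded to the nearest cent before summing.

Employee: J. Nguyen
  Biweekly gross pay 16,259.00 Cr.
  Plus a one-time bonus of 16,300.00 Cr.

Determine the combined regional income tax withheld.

8,741.64 Cr

Regional Income Tax: taxable = 16,259.00 Cr
  1,030.80 Cr + 30.9% × (16,259.00 Cr − 7,800.00 Cr) = 1,030.80 Cr + 30.9% × 8,459.00 Cr = 3,644.63 Cr
Supplemental (31.27% flat on bonus): 31.27% × 16,300.00 Cr = 5,097.01 Cr
Total regional income tax: 3,644.63 Cr + 5,097.01 Cr = 8,741.64 Cr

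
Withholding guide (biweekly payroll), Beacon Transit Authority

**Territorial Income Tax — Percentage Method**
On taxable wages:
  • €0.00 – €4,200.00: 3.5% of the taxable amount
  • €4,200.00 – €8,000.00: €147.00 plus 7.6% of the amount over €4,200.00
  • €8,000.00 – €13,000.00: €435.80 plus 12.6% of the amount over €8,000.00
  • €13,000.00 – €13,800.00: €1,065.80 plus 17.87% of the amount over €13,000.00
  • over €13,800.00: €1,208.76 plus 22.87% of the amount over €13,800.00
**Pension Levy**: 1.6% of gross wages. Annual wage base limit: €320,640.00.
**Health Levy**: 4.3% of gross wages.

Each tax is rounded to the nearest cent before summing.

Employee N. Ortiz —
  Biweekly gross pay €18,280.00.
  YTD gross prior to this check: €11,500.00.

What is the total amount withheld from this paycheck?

€3,311.86

Territorial Income Tax: taxable = €18,280.00
  €1,208.76 + 22.87% × (€18,280.00 − €13,800.00) = €1,208.76 + 22.87% × €4,480.00 = €2,233.34
Pension Levy: 1.6% × €18,280.00 = €292.48
Health Levy: 4.3% × €18,280.00 = €786.04
Total: €2,233.34 + €292.48 + €786.04 = €3,311.86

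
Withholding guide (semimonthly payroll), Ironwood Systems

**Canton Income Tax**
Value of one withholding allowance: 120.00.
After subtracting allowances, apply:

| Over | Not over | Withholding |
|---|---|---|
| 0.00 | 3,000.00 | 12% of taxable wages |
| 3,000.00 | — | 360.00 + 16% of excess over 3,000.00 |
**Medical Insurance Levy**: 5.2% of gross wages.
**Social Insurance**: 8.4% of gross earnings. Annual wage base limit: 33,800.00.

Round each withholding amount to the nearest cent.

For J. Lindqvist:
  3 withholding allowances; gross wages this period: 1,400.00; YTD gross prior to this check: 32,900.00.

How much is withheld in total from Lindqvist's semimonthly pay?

273.20

Canton Income Tax: taxable = 1,400.00 − 3×120.00 = 1,040.00
  12% × 1,040.00 = 124.80
Medical Insurance Levy: 5.2% × 1,400.00 = 72.80
Social Insurance: cap 33,800.00 − YTD 32,900.00 = 900.00 subject; 8.4% × 900.00 = 75.60
Total: 124.80 + 72.80 + 75.60 = 273.20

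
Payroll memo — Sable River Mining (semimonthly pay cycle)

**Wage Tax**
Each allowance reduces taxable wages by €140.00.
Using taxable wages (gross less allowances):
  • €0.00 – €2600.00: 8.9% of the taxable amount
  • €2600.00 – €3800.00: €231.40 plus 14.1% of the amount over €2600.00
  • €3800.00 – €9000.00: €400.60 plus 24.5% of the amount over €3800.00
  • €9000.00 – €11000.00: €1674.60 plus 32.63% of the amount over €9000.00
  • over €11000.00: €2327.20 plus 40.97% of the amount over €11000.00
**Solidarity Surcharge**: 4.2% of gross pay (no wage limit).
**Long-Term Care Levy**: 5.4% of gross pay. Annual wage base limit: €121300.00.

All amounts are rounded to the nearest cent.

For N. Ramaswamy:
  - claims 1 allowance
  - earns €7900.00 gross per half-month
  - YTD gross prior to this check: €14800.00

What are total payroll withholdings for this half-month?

€2129.20

Wage Tax: taxable = €7900.00 − 1×€140.00 = €7760.00
  €400.60 + 24.5% × (€7760.00 − €3800.00) = €400.60 + 24.5% × €3960.00 = €1370.80
Solidarity Surcharge: 4.2% × €7900.00 = €331.80
Long-Term Care Levy: 5.4% × €7900.00 = €426.60
Total: €1370.80 + €331.80 + €426.60 = €2129.20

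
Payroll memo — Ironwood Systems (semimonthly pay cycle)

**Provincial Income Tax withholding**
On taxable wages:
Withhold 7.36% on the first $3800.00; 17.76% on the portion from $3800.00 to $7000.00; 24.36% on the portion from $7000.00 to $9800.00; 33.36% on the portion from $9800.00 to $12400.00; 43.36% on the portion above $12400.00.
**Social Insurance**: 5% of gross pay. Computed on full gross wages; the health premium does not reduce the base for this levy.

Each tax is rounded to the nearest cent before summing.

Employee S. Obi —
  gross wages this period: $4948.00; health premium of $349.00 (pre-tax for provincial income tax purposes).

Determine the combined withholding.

Provincial Income Tax: taxable = $4948.00 − $349.00 = $4599.00
  $279.68 + 17.76% × ($4599.00 − $3800.00) = $279.68 + 17.76% × $799.00 = $421.58
Social Insurance: 5% × $4948.00 = $247.40
Total: $421.58 + $247.40 = $668.98

$668.98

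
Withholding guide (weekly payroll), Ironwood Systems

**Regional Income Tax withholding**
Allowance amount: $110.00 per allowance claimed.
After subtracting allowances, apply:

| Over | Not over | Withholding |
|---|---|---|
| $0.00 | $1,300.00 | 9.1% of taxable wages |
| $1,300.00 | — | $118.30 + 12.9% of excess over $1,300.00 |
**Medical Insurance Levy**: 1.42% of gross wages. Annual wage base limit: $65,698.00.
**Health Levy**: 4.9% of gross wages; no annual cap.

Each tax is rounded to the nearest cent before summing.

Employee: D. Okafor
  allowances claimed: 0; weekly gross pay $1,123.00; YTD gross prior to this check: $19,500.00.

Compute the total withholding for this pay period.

Regional Income Tax: taxable = $1,123.00
  9.1% × $1,123.00 = $102.19
Medical Insurance Levy: 1.42% × $1,123.00 = $15.95
Health Levy: 4.9% × $1,123.00 = $55.03
Total: $102.19 + $15.95 + $55.03 = $173.17

$173.17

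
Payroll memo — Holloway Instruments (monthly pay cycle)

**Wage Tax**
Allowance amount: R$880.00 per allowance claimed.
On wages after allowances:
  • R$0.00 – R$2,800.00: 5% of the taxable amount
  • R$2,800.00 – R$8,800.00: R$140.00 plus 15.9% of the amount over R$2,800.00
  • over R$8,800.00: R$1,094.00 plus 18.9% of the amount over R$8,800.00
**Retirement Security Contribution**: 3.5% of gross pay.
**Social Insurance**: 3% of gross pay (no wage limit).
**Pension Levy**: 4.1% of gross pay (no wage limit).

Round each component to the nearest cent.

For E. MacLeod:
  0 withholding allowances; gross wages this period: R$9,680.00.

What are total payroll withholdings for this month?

R$2,286.40

Wage Tax: taxable = R$9,680.00
  R$1,094.00 + 18.9% × (R$9,680.00 − R$8,800.00) = R$1,094.00 + 18.9% × R$880.00 = R$1,260.32
Retirement Security Contribution: 3.5% × R$9,680.00 = R$338.80
Social Insurance: 3% × R$9,680.00 = R$290.40
Pension Levy: 4.1% × R$9,680.00 = R$396.88
Total: R$1,260.32 + R$338.80 + R$290.40 + R$396.88 = R$2,286.40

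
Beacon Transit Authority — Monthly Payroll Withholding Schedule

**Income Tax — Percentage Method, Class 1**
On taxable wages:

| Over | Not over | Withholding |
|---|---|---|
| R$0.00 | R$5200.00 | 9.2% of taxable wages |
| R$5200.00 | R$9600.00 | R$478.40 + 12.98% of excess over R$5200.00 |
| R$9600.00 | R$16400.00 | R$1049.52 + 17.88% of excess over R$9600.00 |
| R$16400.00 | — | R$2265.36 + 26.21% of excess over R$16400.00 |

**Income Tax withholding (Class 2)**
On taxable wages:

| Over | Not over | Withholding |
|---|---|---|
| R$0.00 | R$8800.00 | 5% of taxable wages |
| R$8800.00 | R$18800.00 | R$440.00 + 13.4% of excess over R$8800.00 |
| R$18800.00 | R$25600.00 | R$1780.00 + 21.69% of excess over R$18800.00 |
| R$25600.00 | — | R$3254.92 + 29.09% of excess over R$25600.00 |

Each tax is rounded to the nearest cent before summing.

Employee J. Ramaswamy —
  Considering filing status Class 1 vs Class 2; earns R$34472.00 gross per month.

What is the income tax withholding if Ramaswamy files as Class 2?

R$5835.78

Income Tax (Class 2): taxable = R$34472.00
  R$3254.92 + 29.09% × (R$34472.00 − R$25600.00) = R$3254.92 + 29.09% × R$8872.00 = R$5835.78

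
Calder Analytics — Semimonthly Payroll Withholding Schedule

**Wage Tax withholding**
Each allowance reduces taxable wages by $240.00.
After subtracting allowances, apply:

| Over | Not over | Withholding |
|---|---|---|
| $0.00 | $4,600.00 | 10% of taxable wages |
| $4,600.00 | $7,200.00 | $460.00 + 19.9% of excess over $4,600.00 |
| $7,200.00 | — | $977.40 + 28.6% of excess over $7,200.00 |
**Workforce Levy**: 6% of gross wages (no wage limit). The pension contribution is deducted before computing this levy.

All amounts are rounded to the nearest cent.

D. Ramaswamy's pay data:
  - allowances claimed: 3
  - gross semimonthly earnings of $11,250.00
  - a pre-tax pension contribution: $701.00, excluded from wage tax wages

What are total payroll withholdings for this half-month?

Wage Tax: taxable = $11,250.00 − $701.00 − 3×$240.00 = $9,829.00
  $977.40 + 28.6% × ($9,829.00 − $7,200.00) = $977.40 + 28.6% × $2,629.00 = $1,729.29
Workforce Levy: 6% × $10,549.00 = $632.94
Total: $1,729.29 + $632.94 = $2,362.23

$2,362.23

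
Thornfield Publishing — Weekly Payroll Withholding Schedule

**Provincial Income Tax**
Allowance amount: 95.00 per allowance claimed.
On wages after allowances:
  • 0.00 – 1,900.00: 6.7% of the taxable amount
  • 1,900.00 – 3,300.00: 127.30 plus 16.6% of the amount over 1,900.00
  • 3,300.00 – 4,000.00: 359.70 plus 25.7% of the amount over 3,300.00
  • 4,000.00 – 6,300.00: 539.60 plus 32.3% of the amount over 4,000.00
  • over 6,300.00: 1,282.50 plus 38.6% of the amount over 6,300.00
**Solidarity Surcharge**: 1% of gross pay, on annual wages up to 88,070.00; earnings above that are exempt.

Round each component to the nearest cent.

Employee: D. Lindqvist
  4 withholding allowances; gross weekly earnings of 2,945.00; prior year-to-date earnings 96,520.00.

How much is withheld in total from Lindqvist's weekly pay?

Provincial Income Tax: taxable = 2,945.00 − 4×95.00 = 2,565.00
  127.30 + 16.6% × (2,565.00 − 1,900.00) = 127.30 + 16.6% × 665.00 = 237.69
Solidarity Surcharge: YTD 96,520.00 ≥ cap 88,070.00 → 0.00
Total: 237.69 + 0.00 = 237.69

237.69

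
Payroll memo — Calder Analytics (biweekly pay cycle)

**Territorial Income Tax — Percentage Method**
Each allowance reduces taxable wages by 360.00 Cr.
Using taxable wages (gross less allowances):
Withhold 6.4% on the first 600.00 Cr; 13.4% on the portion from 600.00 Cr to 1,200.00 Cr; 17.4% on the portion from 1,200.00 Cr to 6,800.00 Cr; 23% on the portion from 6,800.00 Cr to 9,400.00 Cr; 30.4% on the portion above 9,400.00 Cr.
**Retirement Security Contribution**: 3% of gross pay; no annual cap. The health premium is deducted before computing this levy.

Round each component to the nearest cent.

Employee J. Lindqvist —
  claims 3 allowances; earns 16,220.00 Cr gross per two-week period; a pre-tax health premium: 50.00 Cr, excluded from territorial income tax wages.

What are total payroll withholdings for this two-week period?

Territorial Income Tax: taxable = 16,220.00 Cr − 50.00 Cr − 3×360.00 Cr = 15,090.00 Cr
  1,691.20 Cr + 30.4% × (15,090.00 Cr − 9,400.00 Cr) = 1,691.20 Cr + 30.4% × 5,690.00 Cr = 3,420.96 Cr
Retirement Security Contribution: 3% × 16,170.00 Cr = 485.10 Cr
Total: 3,420.96 Cr + 485.10 Cr = 3,906.06 Cr

3,906.06 Cr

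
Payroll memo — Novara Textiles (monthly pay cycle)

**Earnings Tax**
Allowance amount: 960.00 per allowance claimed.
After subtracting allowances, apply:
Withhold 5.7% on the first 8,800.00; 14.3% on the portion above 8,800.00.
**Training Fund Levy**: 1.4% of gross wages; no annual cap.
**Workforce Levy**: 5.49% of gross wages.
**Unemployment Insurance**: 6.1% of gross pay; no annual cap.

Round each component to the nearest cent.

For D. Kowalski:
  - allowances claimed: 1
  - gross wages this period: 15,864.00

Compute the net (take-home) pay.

Earnings Tax: taxable = 15,864.00 − 1×960.00 = 14,904.00
  501.60 + 14.3% × (14,904.00 − 8,800.00) = 501.60 + 14.3% × 6,104.00 = 1,374.47
Training Fund Levy: 1.4% × 15,864.00 = 222.10
Workforce Levy: 5.49% × 15,864.00 = 870.93
Unemployment Insurance: 6.1% × 15,864.00 = 967.70
Total withheld: 1,374.47 + 222.10 + 870.93 + 967.70 = 3,435.20
Net pay: 15,864.00 − 3,435.20 = 12,428.80

12,428.80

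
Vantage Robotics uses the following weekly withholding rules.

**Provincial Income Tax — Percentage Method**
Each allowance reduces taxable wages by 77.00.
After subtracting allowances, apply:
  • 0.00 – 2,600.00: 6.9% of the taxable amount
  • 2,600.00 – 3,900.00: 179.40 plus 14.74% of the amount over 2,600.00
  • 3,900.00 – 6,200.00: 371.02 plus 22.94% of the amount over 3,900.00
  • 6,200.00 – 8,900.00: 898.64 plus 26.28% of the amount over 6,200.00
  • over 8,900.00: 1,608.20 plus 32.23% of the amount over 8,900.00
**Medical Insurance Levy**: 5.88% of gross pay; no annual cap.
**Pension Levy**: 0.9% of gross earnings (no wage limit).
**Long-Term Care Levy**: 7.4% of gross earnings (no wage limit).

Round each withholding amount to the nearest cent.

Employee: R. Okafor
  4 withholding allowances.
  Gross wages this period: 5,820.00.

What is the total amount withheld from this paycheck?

Provincial Income Tax: taxable = 5,820.00 − 4×77.00 = 5,512.00
  371.02 + 22.94% × (5,512.00 − 3,900.00) = 371.02 + 22.94% × 1,612.00 = 740.81
Medical Insurance Levy: 5.88% × 5,820.00 = 342.22
Pension Levy: 0.9% × 5,820.00 = 52.38
Long-Term Care Levy: 7.4% × 5,820.00 = 430.68
Total: 740.81 + 342.22 + 52.38 + 430.68 = 1,566.09

1,566.09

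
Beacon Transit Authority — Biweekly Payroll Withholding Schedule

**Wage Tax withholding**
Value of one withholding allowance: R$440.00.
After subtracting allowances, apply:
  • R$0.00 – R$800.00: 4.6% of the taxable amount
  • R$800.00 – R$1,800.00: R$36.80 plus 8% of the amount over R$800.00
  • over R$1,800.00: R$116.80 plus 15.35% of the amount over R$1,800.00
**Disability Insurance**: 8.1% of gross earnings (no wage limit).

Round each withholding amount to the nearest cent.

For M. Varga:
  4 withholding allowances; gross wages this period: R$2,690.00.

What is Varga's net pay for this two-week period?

Wage Tax: taxable = R$2,690.00 − 4×R$440.00 = R$930.00
  R$36.80 + 8% × (R$930.00 − R$800.00) = R$36.80 + 8% × R$130.00 = R$47.20
Disability Insurance: 8.1% × R$2,690.00 = R$217.89
Total withheld: R$47.20 + R$217.89 = R$265.09
Net pay: R$2,690.00 − R$265.09 = R$2,424.91

R$2,424.91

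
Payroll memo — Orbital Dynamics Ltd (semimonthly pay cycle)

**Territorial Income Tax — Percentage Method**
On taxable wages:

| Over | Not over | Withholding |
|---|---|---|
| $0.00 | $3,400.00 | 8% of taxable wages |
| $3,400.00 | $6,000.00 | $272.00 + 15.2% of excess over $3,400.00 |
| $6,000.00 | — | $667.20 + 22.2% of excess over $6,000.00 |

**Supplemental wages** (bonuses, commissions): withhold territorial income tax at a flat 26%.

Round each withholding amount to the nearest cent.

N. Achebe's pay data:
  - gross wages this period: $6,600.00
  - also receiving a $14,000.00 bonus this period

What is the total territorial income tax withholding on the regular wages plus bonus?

Territorial Income Tax: taxable = $6,600.00
  $667.20 + 22.2% × ($6,600.00 − $6,000.00) = $667.20 + 22.2% × $600.00 = $800.40
Supplemental (26% flat on bonus): 26% × $14,000.00 = $3,640.00
Total territorial income tax: $800.40 + $3,640.00 = $4,440.40

$4,440.40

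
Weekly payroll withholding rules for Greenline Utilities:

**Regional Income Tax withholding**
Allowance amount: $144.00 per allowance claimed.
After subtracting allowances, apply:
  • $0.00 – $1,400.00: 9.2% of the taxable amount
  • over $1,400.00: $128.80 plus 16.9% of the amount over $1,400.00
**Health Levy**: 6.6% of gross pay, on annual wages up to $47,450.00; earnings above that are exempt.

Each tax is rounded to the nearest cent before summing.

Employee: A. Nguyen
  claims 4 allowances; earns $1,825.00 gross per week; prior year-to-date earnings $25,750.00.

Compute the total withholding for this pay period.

$235.36

Regional Income Tax: taxable = $1,825.00 − 4×$144.00 = $1,249.00
  9.2% × $1,249.00 = $114.91
Health Levy: 6.6% × $1,825.00 = $120.45
Total: $114.91 + $120.45 = $235.36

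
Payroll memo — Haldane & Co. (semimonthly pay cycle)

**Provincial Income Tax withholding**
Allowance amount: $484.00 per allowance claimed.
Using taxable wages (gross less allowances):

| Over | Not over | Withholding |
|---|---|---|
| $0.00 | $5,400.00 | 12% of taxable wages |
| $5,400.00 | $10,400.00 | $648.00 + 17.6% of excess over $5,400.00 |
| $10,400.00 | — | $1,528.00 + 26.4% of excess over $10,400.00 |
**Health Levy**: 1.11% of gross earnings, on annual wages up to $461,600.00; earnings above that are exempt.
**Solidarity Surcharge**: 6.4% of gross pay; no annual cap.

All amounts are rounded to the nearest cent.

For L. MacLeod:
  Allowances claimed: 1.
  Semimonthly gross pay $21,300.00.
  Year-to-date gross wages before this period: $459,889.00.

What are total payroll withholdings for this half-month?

$5,660.01

Provincial Income Tax: taxable = $21,300.00 − 1×$484.00 = $20,816.00
  $1,528.00 + 26.4% × ($20,816.00 − $10,400.00) = $1,528.00 + 26.4% × $10,416.00 = $4,277.82
Health Levy: cap $461,600.00 − YTD $459,889.00 = $1,711.00 subject; 1.11% × $1,711.00 = $18.99
Solidarity Surcharge: 6.4% × $21,300.00 = $1,363.20
Total: $4,277.82 + $18.99 + $1,363.20 = $5,660.01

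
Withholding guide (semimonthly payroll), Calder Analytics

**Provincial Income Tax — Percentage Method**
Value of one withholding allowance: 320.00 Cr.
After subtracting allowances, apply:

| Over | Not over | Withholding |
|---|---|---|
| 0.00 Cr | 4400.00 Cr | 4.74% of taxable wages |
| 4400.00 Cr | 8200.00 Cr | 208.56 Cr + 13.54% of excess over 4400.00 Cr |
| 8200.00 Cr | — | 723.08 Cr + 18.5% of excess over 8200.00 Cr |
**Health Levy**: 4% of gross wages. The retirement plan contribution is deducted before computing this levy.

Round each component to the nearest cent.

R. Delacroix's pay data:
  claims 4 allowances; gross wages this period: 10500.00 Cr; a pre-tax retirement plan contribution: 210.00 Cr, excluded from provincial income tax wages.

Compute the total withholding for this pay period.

1284.53 Cr

Provincial Income Tax: taxable = 10500.00 Cr − 210.00 Cr − 4×320.00 Cr = 9010.00 Cr
  723.08 Cr + 18.5% × (9010.00 Cr − 8200.00 Cr) = 723.08 Cr + 18.5% × 810.00 Cr = 872.93 Cr
Health Levy: 4% × 10290.00 Cr = 411.60 Cr
Total: 872.93 Cr + 411.60 Cr = 1284.53 Cr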